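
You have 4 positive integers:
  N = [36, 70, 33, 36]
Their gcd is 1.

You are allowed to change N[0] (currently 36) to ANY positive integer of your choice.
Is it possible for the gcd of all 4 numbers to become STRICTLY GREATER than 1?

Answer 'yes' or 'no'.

Answer: no

Derivation:
Current gcd = 1
gcd of all OTHER numbers (without N[0]=36): gcd([70, 33, 36]) = 1
The new gcd after any change is gcd(1, new_value).
This can be at most 1.
Since 1 = old gcd 1, the gcd can only stay the same or decrease.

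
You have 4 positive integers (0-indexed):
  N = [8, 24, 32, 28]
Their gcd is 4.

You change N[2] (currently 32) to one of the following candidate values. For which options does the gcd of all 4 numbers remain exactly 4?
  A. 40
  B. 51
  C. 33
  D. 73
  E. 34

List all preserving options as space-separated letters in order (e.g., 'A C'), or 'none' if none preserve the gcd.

Answer: A

Derivation:
Old gcd = 4; gcd of others (without N[2]) = 4
New gcd for candidate v: gcd(4, v). Preserves old gcd iff gcd(4, v) = 4.
  Option A: v=40, gcd(4,40)=4 -> preserves
  Option B: v=51, gcd(4,51)=1 -> changes
  Option C: v=33, gcd(4,33)=1 -> changes
  Option D: v=73, gcd(4,73)=1 -> changes
  Option E: v=34, gcd(4,34)=2 -> changes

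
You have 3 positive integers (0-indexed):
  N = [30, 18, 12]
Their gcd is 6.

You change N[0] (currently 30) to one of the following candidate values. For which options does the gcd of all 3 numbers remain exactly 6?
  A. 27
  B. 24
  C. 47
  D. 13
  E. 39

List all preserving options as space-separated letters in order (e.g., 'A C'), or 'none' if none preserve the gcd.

Old gcd = 6; gcd of others (without N[0]) = 6
New gcd for candidate v: gcd(6, v). Preserves old gcd iff gcd(6, v) = 6.
  Option A: v=27, gcd(6,27)=3 -> changes
  Option B: v=24, gcd(6,24)=6 -> preserves
  Option C: v=47, gcd(6,47)=1 -> changes
  Option D: v=13, gcd(6,13)=1 -> changes
  Option E: v=39, gcd(6,39)=3 -> changes

Answer: B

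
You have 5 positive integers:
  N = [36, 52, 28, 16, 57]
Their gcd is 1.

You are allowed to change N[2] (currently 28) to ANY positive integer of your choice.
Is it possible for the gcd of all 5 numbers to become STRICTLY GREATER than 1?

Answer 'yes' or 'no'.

Answer: no

Derivation:
Current gcd = 1
gcd of all OTHER numbers (without N[2]=28): gcd([36, 52, 16, 57]) = 1
The new gcd after any change is gcd(1, new_value).
This can be at most 1.
Since 1 = old gcd 1, the gcd can only stay the same or decrease.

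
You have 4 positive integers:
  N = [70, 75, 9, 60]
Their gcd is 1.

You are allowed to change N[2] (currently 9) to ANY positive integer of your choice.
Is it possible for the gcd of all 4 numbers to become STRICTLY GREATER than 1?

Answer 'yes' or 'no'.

Answer: yes

Derivation:
Current gcd = 1
gcd of all OTHER numbers (without N[2]=9): gcd([70, 75, 60]) = 5
The new gcd after any change is gcd(5, new_value).
This can be at most 5.
Since 5 > old gcd 1, the gcd CAN increase (e.g., set N[2] = 5).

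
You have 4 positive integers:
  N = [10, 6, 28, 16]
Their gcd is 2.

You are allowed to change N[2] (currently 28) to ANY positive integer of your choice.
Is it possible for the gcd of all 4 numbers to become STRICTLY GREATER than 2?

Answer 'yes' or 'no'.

Current gcd = 2
gcd of all OTHER numbers (without N[2]=28): gcd([10, 6, 16]) = 2
The new gcd after any change is gcd(2, new_value).
This can be at most 2.
Since 2 = old gcd 2, the gcd can only stay the same or decrease.

Answer: no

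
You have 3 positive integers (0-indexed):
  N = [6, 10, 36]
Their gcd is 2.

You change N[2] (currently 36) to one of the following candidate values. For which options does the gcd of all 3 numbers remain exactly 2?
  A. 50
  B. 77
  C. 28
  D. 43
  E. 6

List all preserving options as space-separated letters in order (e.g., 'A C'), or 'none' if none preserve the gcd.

Answer: A C E

Derivation:
Old gcd = 2; gcd of others (without N[2]) = 2
New gcd for candidate v: gcd(2, v). Preserves old gcd iff gcd(2, v) = 2.
  Option A: v=50, gcd(2,50)=2 -> preserves
  Option B: v=77, gcd(2,77)=1 -> changes
  Option C: v=28, gcd(2,28)=2 -> preserves
  Option D: v=43, gcd(2,43)=1 -> changes
  Option E: v=6, gcd(2,6)=2 -> preserves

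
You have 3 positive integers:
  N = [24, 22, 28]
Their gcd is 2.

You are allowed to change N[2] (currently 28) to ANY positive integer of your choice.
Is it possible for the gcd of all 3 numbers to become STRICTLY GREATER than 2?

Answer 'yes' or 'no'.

Current gcd = 2
gcd of all OTHER numbers (without N[2]=28): gcd([24, 22]) = 2
The new gcd after any change is gcd(2, new_value).
This can be at most 2.
Since 2 = old gcd 2, the gcd can only stay the same or decrease.

Answer: no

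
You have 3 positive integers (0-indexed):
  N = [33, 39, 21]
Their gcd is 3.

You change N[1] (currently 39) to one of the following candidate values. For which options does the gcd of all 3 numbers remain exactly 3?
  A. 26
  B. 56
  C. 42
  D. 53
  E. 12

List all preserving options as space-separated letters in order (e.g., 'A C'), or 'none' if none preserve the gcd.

Old gcd = 3; gcd of others (without N[1]) = 3
New gcd for candidate v: gcd(3, v). Preserves old gcd iff gcd(3, v) = 3.
  Option A: v=26, gcd(3,26)=1 -> changes
  Option B: v=56, gcd(3,56)=1 -> changes
  Option C: v=42, gcd(3,42)=3 -> preserves
  Option D: v=53, gcd(3,53)=1 -> changes
  Option E: v=12, gcd(3,12)=3 -> preserves

Answer: C E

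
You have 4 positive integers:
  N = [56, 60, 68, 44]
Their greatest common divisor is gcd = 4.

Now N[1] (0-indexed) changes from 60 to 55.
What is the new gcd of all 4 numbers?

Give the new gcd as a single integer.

Numbers: [56, 60, 68, 44], gcd = 4
Change: index 1, 60 -> 55
gcd of the OTHER numbers (without index 1): gcd([56, 68, 44]) = 4
New gcd = gcd(g_others, new_val) = gcd(4, 55) = 1

Answer: 1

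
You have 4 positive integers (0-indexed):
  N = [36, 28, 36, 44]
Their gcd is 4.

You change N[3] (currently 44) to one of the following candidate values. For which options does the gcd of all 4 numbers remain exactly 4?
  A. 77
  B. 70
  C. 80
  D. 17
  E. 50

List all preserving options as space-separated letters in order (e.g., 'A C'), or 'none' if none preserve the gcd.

Old gcd = 4; gcd of others (without N[3]) = 4
New gcd for candidate v: gcd(4, v). Preserves old gcd iff gcd(4, v) = 4.
  Option A: v=77, gcd(4,77)=1 -> changes
  Option B: v=70, gcd(4,70)=2 -> changes
  Option C: v=80, gcd(4,80)=4 -> preserves
  Option D: v=17, gcd(4,17)=1 -> changes
  Option E: v=50, gcd(4,50)=2 -> changes

Answer: C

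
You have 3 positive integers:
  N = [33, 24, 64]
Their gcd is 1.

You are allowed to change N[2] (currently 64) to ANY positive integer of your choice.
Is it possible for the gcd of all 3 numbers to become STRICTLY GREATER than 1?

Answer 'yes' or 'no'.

Current gcd = 1
gcd of all OTHER numbers (without N[2]=64): gcd([33, 24]) = 3
The new gcd after any change is gcd(3, new_value).
This can be at most 3.
Since 3 > old gcd 1, the gcd CAN increase (e.g., set N[2] = 3).

Answer: yes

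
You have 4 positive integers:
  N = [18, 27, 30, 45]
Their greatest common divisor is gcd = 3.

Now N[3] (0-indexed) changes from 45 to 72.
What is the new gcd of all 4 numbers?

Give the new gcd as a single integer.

Answer: 3

Derivation:
Numbers: [18, 27, 30, 45], gcd = 3
Change: index 3, 45 -> 72
gcd of the OTHER numbers (without index 3): gcd([18, 27, 30]) = 3
New gcd = gcd(g_others, new_val) = gcd(3, 72) = 3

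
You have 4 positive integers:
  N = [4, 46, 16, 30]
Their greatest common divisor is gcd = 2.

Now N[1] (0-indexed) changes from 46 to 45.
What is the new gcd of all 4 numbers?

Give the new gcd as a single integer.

Answer: 1

Derivation:
Numbers: [4, 46, 16, 30], gcd = 2
Change: index 1, 46 -> 45
gcd of the OTHER numbers (without index 1): gcd([4, 16, 30]) = 2
New gcd = gcd(g_others, new_val) = gcd(2, 45) = 1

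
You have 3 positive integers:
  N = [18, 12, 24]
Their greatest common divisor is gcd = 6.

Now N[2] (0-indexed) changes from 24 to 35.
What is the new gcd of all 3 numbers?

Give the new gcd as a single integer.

Answer: 1

Derivation:
Numbers: [18, 12, 24], gcd = 6
Change: index 2, 24 -> 35
gcd of the OTHER numbers (without index 2): gcd([18, 12]) = 6
New gcd = gcd(g_others, new_val) = gcd(6, 35) = 1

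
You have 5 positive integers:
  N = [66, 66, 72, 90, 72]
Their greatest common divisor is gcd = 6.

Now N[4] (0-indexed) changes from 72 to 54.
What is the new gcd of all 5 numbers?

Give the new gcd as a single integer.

Answer: 6

Derivation:
Numbers: [66, 66, 72, 90, 72], gcd = 6
Change: index 4, 72 -> 54
gcd of the OTHER numbers (without index 4): gcd([66, 66, 72, 90]) = 6
New gcd = gcd(g_others, new_val) = gcd(6, 54) = 6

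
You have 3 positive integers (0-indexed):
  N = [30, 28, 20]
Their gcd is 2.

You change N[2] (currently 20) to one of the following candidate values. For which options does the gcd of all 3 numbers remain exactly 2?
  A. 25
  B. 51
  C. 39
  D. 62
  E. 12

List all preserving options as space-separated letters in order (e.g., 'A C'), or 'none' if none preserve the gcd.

Answer: D E

Derivation:
Old gcd = 2; gcd of others (without N[2]) = 2
New gcd for candidate v: gcd(2, v). Preserves old gcd iff gcd(2, v) = 2.
  Option A: v=25, gcd(2,25)=1 -> changes
  Option B: v=51, gcd(2,51)=1 -> changes
  Option C: v=39, gcd(2,39)=1 -> changes
  Option D: v=62, gcd(2,62)=2 -> preserves
  Option E: v=12, gcd(2,12)=2 -> preserves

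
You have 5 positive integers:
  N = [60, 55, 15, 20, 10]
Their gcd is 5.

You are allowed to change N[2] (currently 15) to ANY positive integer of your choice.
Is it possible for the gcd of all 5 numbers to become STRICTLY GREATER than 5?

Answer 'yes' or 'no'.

Current gcd = 5
gcd of all OTHER numbers (without N[2]=15): gcd([60, 55, 20, 10]) = 5
The new gcd after any change is gcd(5, new_value).
This can be at most 5.
Since 5 = old gcd 5, the gcd can only stay the same or decrease.

Answer: no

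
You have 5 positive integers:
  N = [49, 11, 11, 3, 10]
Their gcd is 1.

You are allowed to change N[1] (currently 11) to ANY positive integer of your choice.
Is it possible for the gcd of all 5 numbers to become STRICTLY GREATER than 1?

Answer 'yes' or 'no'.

Current gcd = 1
gcd of all OTHER numbers (without N[1]=11): gcd([49, 11, 3, 10]) = 1
The new gcd after any change is gcd(1, new_value).
This can be at most 1.
Since 1 = old gcd 1, the gcd can only stay the same or decrease.

Answer: no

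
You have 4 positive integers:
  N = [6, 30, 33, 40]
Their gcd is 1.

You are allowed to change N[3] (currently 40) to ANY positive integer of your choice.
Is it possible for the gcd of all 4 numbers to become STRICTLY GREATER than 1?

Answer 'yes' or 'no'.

Answer: yes

Derivation:
Current gcd = 1
gcd of all OTHER numbers (without N[3]=40): gcd([6, 30, 33]) = 3
The new gcd after any change is gcd(3, new_value).
This can be at most 3.
Since 3 > old gcd 1, the gcd CAN increase (e.g., set N[3] = 3).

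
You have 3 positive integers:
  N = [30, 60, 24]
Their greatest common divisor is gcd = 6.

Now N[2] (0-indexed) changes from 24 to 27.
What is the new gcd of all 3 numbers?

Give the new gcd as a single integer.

Numbers: [30, 60, 24], gcd = 6
Change: index 2, 24 -> 27
gcd of the OTHER numbers (without index 2): gcd([30, 60]) = 30
New gcd = gcd(g_others, new_val) = gcd(30, 27) = 3

Answer: 3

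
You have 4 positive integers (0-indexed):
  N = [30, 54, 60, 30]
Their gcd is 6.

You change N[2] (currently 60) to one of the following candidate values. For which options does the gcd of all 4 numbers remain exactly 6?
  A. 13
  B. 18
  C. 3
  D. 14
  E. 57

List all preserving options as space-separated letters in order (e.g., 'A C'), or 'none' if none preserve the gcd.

Old gcd = 6; gcd of others (without N[2]) = 6
New gcd for candidate v: gcd(6, v). Preserves old gcd iff gcd(6, v) = 6.
  Option A: v=13, gcd(6,13)=1 -> changes
  Option B: v=18, gcd(6,18)=6 -> preserves
  Option C: v=3, gcd(6,3)=3 -> changes
  Option D: v=14, gcd(6,14)=2 -> changes
  Option E: v=57, gcd(6,57)=3 -> changes

Answer: B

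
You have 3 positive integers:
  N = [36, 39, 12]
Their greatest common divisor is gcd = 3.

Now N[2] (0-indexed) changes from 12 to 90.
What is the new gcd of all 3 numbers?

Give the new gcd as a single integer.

Answer: 3

Derivation:
Numbers: [36, 39, 12], gcd = 3
Change: index 2, 12 -> 90
gcd of the OTHER numbers (without index 2): gcd([36, 39]) = 3
New gcd = gcd(g_others, new_val) = gcd(3, 90) = 3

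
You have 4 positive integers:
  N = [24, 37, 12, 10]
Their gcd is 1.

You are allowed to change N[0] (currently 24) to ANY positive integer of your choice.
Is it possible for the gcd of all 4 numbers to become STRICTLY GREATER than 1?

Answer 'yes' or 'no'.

Current gcd = 1
gcd of all OTHER numbers (without N[0]=24): gcd([37, 12, 10]) = 1
The new gcd after any change is gcd(1, new_value).
This can be at most 1.
Since 1 = old gcd 1, the gcd can only stay the same or decrease.

Answer: no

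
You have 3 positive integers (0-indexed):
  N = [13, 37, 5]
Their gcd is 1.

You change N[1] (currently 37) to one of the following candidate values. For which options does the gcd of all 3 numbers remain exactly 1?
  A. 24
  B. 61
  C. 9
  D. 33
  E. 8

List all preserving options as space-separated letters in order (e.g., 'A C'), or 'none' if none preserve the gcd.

Old gcd = 1; gcd of others (without N[1]) = 1
New gcd for candidate v: gcd(1, v). Preserves old gcd iff gcd(1, v) = 1.
  Option A: v=24, gcd(1,24)=1 -> preserves
  Option B: v=61, gcd(1,61)=1 -> preserves
  Option C: v=9, gcd(1,9)=1 -> preserves
  Option D: v=33, gcd(1,33)=1 -> preserves
  Option E: v=8, gcd(1,8)=1 -> preserves

Answer: A B C D E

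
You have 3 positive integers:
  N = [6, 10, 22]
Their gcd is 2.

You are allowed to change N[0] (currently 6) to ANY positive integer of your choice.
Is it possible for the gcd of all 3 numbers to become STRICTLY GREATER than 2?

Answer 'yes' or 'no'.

Answer: no

Derivation:
Current gcd = 2
gcd of all OTHER numbers (without N[0]=6): gcd([10, 22]) = 2
The new gcd after any change is gcd(2, new_value).
This can be at most 2.
Since 2 = old gcd 2, the gcd can only stay the same or decrease.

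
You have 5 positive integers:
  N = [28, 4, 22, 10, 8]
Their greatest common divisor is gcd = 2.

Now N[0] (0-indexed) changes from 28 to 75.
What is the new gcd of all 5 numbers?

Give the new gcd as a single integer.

Numbers: [28, 4, 22, 10, 8], gcd = 2
Change: index 0, 28 -> 75
gcd of the OTHER numbers (without index 0): gcd([4, 22, 10, 8]) = 2
New gcd = gcd(g_others, new_val) = gcd(2, 75) = 1

Answer: 1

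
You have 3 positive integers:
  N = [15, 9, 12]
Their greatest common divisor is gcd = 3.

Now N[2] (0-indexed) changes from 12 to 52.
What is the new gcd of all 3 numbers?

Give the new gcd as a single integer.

Numbers: [15, 9, 12], gcd = 3
Change: index 2, 12 -> 52
gcd of the OTHER numbers (without index 2): gcd([15, 9]) = 3
New gcd = gcd(g_others, new_val) = gcd(3, 52) = 1

Answer: 1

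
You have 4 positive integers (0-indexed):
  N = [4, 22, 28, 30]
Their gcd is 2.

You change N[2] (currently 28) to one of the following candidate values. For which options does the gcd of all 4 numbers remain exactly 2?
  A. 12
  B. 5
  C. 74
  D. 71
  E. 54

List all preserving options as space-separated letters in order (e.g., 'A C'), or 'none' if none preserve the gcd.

Old gcd = 2; gcd of others (without N[2]) = 2
New gcd for candidate v: gcd(2, v). Preserves old gcd iff gcd(2, v) = 2.
  Option A: v=12, gcd(2,12)=2 -> preserves
  Option B: v=5, gcd(2,5)=1 -> changes
  Option C: v=74, gcd(2,74)=2 -> preserves
  Option D: v=71, gcd(2,71)=1 -> changes
  Option E: v=54, gcd(2,54)=2 -> preserves

Answer: A C E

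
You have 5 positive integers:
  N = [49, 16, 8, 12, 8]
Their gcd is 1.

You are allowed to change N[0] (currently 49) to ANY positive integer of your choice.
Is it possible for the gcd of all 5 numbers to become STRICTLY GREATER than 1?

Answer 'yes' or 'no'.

Current gcd = 1
gcd of all OTHER numbers (without N[0]=49): gcd([16, 8, 12, 8]) = 4
The new gcd after any change is gcd(4, new_value).
This can be at most 4.
Since 4 > old gcd 1, the gcd CAN increase (e.g., set N[0] = 4).

Answer: yes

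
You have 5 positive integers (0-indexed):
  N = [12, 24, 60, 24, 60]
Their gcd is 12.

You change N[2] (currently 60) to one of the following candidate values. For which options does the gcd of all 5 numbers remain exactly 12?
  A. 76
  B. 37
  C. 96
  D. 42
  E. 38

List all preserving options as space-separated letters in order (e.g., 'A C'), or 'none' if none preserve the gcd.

Old gcd = 12; gcd of others (without N[2]) = 12
New gcd for candidate v: gcd(12, v). Preserves old gcd iff gcd(12, v) = 12.
  Option A: v=76, gcd(12,76)=4 -> changes
  Option B: v=37, gcd(12,37)=1 -> changes
  Option C: v=96, gcd(12,96)=12 -> preserves
  Option D: v=42, gcd(12,42)=6 -> changes
  Option E: v=38, gcd(12,38)=2 -> changes

Answer: C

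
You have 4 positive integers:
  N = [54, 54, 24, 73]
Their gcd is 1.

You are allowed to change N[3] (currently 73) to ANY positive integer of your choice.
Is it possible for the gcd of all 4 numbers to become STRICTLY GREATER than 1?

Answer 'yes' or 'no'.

Answer: yes

Derivation:
Current gcd = 1
gcd of all OTHER numbers (without N[3]=73): gcd([54, 54, 24]) = 6
The new gcd after any change is gcd(6, new_value).
This can be at most 6.
Since 6 > old gcd 1, the gcd CAN increase (e.g., set N[3] = 6).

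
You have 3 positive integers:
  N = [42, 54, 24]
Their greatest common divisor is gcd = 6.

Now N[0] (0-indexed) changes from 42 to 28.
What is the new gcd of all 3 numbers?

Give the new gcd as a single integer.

Answer: 2

Derivation:
Numbers: [42, 54, 24], gcd = 6
Change: index 0, 42 -> 28
gcd of the OTHER numbers (without index 0): gcd([54, 24]) = 6
New gcd = gcd(g_others, new_val) = gcd(6, 28) = 2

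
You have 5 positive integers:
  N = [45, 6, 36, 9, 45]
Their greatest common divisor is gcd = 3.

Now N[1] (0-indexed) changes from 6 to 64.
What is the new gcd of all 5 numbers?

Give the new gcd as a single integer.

Answer: 1

Derivation:
Numbers: [45, 6, 36, 9, 45], gcd = 3
Change: index 1, 6 -> 64
gcd of the OTHER numbers (without index 1): gcd([45, 36, 9, 45]) = 9
New gcd = gcd(g_others, new_val) = gcd(9, 64) = 1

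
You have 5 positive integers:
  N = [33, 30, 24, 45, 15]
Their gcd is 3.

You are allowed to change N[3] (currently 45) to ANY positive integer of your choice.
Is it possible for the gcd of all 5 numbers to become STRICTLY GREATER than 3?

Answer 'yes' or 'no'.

Current gcd = 3
gcd of all OTHER numbers (without N[3]=45): gcd([33, 30, 24, 15]) = 3
The new gcd after any change is gcd(3, new_value).
This can be at most 3.
Since 3 = old gcd 3, the gcd can only stay the same or decrease.

Answer: no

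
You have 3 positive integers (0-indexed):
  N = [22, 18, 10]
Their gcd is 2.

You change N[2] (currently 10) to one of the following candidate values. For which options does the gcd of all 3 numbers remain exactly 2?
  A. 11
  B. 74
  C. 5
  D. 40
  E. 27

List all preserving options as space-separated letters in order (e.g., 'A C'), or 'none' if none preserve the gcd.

Old gcd = 2; gcd of others (without N[2]) = 2
New gcd for candidate v: gcd(2, v). Preserves old gcd iff gcd(2, v) = 2.
  Option A: v=11, gcd(2,11)=1 -> changes
  Option B: v=74, gcd(2,74)=2 -> preserves
  Option C: v=5, gcd(2,5)=1 -> changes
  Option D: v=40, gcd(2,40)=2 -> preserves
  Option E: v=27, gcd(2,27)=1 -> changes

Answer: B D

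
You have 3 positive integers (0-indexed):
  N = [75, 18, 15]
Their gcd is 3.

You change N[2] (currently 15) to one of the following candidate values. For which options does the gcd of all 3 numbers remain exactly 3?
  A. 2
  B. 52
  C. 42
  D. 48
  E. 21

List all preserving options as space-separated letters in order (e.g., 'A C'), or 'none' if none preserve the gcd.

Answer: C D E

Derivation:
Old gcd = 3; gcd of others (without N[2]) = 3
New gcd for candidate v: gcd(3, v). Preserves old gcd iff gcd(3, v) = 3.
  Option A: v=2, gcd(3,2)=1 -> changes
  Option B: v=52, gcd(3,52)=1 -> changes
  Option C: v=42, gcd(3,42)=3 -> preserves
  Option D: v=48, gcd(3,48)=3 -> preserves
  Option E: v=21, gcd(3,21)=3 -> preserves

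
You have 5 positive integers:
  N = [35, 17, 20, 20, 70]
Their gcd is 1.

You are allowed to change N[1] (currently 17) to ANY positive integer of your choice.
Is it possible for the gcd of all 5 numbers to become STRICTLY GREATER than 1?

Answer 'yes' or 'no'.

Answer: yes

Derivation:
Current gcd = 1
gcd of all OTHER numbers (without N[1]=17): gcd([35, 20, 20, 70]) = 5
The new gcd after any change is gcd(5, new_value).
This can be at most 5.
Since 5 > old gcd 1, the gcd CAN increase (e.g., set N[1] = 5).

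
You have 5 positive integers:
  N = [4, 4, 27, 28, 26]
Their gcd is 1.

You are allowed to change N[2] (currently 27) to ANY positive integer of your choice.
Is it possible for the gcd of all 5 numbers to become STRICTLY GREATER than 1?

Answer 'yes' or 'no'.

Current gcd = 1
gcd of all OTHER numbers (without N[2]=27): gcd([4, 4, 28, 26]) = 2
The new gcd after any change is gcd(2, new_value).
This can be at most 2.
Since 2 > old gcd 1, the gcd CAN increase (e.g., set N[2] = 2).

Answer: yes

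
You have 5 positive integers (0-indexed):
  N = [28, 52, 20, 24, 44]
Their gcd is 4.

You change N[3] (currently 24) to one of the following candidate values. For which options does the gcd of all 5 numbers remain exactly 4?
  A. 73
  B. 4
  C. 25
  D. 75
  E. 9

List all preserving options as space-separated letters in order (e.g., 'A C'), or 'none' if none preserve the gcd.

Old gcd = 4; gcd of others (without N[3]) = 4
New gcd for candidate v: gcd(4, v). Preserves old gcd iff gcd(4, v) = 4.
  Option A: v=73, gcd(4,73)=1 -> changes
  Option B: v=4, gcd(4,4)=4 -> preserves
  Option C: v=25, gcd(4,25)=1 -> changes
  Option D: v=75, gcd(4,75)=1 -> changes
  Option E: v=9, gcd(4,9)=1 -> changes

Answer: B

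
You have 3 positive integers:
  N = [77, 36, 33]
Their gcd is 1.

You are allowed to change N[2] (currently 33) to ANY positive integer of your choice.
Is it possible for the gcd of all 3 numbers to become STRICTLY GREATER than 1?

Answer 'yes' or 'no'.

Current gcd = 1
gcd of all OTHER numbers (without N[2]=33): gcd([77, 36]) = 1
The new gcd after any change is gcd(1, new_value).
This can be at most 1.
Since 1 = old gcd 1, the gcd can only stay the same or decrease.

Answer: no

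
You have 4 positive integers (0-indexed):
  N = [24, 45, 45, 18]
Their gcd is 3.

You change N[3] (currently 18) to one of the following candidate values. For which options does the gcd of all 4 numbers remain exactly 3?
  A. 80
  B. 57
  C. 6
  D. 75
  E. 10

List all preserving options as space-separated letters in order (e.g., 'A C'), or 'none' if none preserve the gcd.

Answer: B C D

Derivation:
Old gcd = 3; gcd of others (without N[3]) = 3
New gcd for candidate v: gcd(3, v). Preserves old gcd iff gcd(3, v) = 3.
  Option A: v=80, gcd(3,80)=1 -> changes
  Option B: v=57, gcd(3,57)=3 -> preserves
  Option C: v=6, gcd(3,6)=3 -> preserves
  Option D: v=75, gcd(3,75)=3 -> preserves
  Option E: v=10, gcd(3,10)=1 -> changes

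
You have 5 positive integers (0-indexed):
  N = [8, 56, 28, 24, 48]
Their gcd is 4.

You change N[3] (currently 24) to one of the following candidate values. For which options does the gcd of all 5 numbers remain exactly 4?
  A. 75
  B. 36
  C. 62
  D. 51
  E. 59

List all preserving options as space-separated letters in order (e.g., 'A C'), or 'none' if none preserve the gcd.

Old gcd = 4; gcd of others (without N[3]) = 4
New gcd for candidate v: gcd(4, v). Preserves old gcd iff gcd(4, v) = 4.
  Option A: v=75, gcd(4,75)=1 -> changes
  Option B: v=36, gcd(4,36)=4 -> preserves
  Option C: v=62, gcd(4,62)=2 -> changes
  Option D: v=51, gcd(4,51)=1 -> changes
  Option E: v=59, gcd(4,59)=1 -> changes

Answer: B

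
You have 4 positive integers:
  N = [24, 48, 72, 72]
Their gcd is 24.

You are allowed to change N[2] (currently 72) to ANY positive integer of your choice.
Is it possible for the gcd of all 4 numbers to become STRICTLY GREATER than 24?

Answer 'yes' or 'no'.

Current gcd = 24
gcd of all OTHER numbers (without N[2]=72): gcd([24, 48, 72]) = 24
The new gcd after any change is gcd(24, new_value).
This can be at most 24.
Since 24 = old gcd 24, the gcd can only stay the same or decrease.

Answer: no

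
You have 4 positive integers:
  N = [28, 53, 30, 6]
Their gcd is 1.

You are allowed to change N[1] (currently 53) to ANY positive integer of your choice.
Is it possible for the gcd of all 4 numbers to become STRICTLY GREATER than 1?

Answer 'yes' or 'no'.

Current gcd = 1
gcd of all OTHER numbers (without N[1]=53): gcd([28, 30, 6]) = 2
The new gcd after any change is gcd(2, new_value).
This can be at most 2.
Since 2 > old gcd 1, the gcd CAN increase (e.g., set N[1] = 2).

Answer: yes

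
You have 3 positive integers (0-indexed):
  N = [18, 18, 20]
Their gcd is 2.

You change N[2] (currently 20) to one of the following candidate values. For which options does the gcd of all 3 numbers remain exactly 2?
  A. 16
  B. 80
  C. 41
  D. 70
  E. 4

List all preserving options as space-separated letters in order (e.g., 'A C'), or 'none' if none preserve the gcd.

Old gcd = 2; gcd of others (without N[2]) = 18
New gcd for candidate v: gcd(18, v). Preserves old gcd iff gcd(18, v) = 2.
  Option A: v=16, gcd(18,16)=2 -> preserves
  Option B: v=80, gcd(18,80)=2 -> preserves
  Option C: v=41, gcd(18,41)=1 -> changes
  Option D: v=70, gcd(18,70)=2 -> preserves
  Option E: v=4, gcd(18,4)=2 -> preserves

Answer: A B D E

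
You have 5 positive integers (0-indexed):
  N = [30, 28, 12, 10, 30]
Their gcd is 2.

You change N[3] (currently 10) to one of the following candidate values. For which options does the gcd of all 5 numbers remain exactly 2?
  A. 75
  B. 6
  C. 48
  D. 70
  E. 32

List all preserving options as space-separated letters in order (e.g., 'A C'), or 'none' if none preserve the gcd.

Answer: B C D E

Derivation:
Old gcd = 2; gcd of others (without N[3]) = 2
New gcd for candidate v: gcd(2, v). Preserves old gcd iff gcd(2, v) = 2.
  Option A: v=75, gcd(2,75)=1 -> changes
  Option B: v=6, gcd(2,6)=2 -> preserves
  Option C: v=48, gcd(2,48)=2 -> preserves
  Option D: v=70, gcd(2,70)=2 -> preserves
  Option E: v=32, gcd(2,32)=2 -> preserves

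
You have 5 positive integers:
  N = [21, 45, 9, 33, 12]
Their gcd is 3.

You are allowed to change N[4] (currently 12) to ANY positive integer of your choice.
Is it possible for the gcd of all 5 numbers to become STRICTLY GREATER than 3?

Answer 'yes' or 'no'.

Current gcd = 3
gcd of all OTHER numbers (without N[4]=12): gcd([21, 45, 9, 33]) = 3
The new gcd after any change is gcd(3, new_value).
This can be at most 3.
Since 3 = old gcd 3, the gcd can only stay the same or decrease.

Answer: no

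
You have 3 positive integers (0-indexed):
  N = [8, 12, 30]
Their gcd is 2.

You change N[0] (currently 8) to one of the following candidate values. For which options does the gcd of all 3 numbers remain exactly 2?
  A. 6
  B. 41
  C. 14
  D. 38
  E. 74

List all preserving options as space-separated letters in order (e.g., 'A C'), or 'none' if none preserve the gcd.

Answer: C D E

Derivation:
Old gcd = 2; gcd of others (without N[0]) = 6
New gcd for candidate v: gcd(6, v). Preserves old gcd iff gcd(6, v) = 2.
  Option A: v=6, gcd(6,6)=6 -> changes
  Option B: v=41, gcd(6,41)=1 -> changes
  Option C: v=14, gcd(6,14)=2 -> preserves
  Option D: v=38, gcd(6,38)=2 -> preserves
  Option E: v=74, gcd(6,74)=2 -> preserves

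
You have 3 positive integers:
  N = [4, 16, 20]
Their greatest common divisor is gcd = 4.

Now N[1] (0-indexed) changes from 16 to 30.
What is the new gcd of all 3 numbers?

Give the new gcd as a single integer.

Answer: 2

Derivation:
Numbers: [4, 16, 20], gcd = 4
Change: index 1, 16 -> 30
gcd of the OTHER numbers (without index 1): gcd([4, 20]) = 4
New gcd = gcd(g_others, new_val) = gcd(4, 30) = 2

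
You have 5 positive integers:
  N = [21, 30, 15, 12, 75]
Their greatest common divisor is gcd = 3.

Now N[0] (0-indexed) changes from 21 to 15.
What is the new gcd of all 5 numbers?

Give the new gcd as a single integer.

Numbers: [21, 30, 15, 12, 75], gcd = 3
Change: index 0, 21 -> 15
gcd of the OTHER numbers (without index 0): gcd([30, 15, 12, 75]) = 3
New gcd = gcd(g_others, new_val) = gcd(3, 15) = 3

Answer: 3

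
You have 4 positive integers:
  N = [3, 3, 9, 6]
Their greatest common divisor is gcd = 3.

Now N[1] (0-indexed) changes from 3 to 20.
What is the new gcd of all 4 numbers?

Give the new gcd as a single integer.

Answer: 1

Derivation:
Numbers: [3, 3, 9, 6], gcd = 3
Change: index 1, 3 -> 20
gcd of the OTHER numbers (without index 1): gcd([3, 9, 6]) = 3
New gcd = gcd(g_others, new_val) = gcd(3, 20) = 1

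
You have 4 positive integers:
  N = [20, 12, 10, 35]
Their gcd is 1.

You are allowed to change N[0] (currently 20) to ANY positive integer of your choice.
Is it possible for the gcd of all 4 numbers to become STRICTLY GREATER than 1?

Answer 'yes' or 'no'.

Answer: no

Derivation:
Current gcd = 1
gcd of all OTHER numbers (without N[0]=20): gcd([12, 10, 35]) = 1
The new gcd after any change is gcd(1, new_value).
This can be at most 1.
Since 1 = old gcd 1, the gcd can only stay the same or decrease.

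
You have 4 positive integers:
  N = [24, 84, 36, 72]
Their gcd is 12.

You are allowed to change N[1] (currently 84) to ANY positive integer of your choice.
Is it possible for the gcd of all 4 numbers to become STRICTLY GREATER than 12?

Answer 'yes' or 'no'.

Answer: no

Derivation:
Current gcd = 12
gcd of all OTHER numbers (without N[1]=84): gcd([24, 36, 72]) = 12
The new gcd after any change is gcd(12, new_value).
This can be at most 12.
Since 12 = old gcd 12, the gcd can only stay the same or decrease.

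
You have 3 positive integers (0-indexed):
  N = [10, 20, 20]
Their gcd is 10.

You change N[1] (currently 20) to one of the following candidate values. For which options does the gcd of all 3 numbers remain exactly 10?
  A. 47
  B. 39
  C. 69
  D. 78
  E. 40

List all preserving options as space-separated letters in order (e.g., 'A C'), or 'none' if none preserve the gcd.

Old gcd = 10; gcd of others (without N[1]) = 10
New gcd for candidate v: gcd(10, v). Preserves old gcd iff gcd(10, v) = 10.
  Option A: v=47, gcd(10,47)=1 -> changes
  Option B: v=39, gcd(10,39)=1 -> changes
  Option C: v=69, gcd(10,69)=1 -> changes
  Option D: v=78, gcd(10,78)=2 -> changes
  Option E: v=40, gcd(10,40)=10 -> preserves

Answer: E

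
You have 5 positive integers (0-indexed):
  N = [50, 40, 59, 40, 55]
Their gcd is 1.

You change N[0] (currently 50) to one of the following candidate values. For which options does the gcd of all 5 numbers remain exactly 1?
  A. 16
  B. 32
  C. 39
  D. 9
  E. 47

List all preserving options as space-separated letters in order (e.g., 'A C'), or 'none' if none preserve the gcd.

Answer: A B C D E

Derivation:
Old gcd = 1; gcd of others (without N[0]) = 1
New gcd for candidate v: gcd(1, v). Preserves old gcd iff gcd(1, v) = 1.
  Option A: v=16, gcd(1,16)=1 -> preserves
  Option B: v=32, gcd(1,32)=1 -> preserves
  Option C: v=39, gcd(1,39)=1 -> preserves
  Option D: v=9, gcd(1,9)=1 -> preserves
  Option E: v=47, gcd(1,47)=1 -> preserves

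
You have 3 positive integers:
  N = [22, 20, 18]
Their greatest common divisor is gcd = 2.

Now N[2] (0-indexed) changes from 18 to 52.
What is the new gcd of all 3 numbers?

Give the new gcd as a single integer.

Answer: 2

Derivation:
Numbers: [22, 20, 18], gcd = 2
Change: index 2, 18 -> 52
gcd of the OTHER numbers (without index 2): gcd([22, 20]) = 2
New gcd = gcd(g_others, new_val) = gcd(2, 52) = 2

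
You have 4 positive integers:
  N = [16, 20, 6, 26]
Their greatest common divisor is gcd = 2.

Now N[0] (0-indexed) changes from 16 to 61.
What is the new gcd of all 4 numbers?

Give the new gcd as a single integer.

Answer: 1

Derivation:
Numbers: [16, 20, 6, 26], gcd = 2
Change: index 0, 16 -> 61
gcd of the OTHER numbers (without index 0): gcd([20, 6, 26]) = 2
New gcd = gcd(g_others, new_val) = gcd(2, 61) = 1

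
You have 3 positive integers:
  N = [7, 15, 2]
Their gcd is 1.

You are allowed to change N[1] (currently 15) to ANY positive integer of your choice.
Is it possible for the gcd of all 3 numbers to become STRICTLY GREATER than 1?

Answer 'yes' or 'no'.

Current gcd = 1
gcd of all OTHER numbers (without N[1]=15): gcd([7, 2]) = 1
The new gcd after any change is gcd(1, new_value).
This can be at most 1.
Since 1 = old gcd 1, the gcd can only stay the same or decrease.

Answer: no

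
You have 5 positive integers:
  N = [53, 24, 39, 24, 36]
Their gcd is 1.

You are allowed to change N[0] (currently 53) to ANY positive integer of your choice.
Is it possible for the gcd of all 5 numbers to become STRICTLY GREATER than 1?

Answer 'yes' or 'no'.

Answer: yes

Derivation:
Current gcd = 1
gcd of all OTHER numbers (without N[0]=53): gcd([24, 39, 24, 36]) = 3
The new gcd after any change is gcd(3, new_value).
This can be at most 3.
Since 3 > old gcd 1, the gcd CAN increase (e.g., set N[0] = 3).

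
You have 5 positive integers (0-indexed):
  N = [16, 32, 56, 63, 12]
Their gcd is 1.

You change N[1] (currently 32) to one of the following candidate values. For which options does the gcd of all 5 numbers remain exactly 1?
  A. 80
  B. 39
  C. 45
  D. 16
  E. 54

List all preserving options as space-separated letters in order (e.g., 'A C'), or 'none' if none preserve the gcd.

Answer: A B C D E

Derivation:
Old gcd = 1; gcd of others (without N[1]) = 1
New gcd for candidate v: gcd(1, v). Preserves old gcd iff gcd(1, v) = 1.
  Option A: v=80, gcd(1,80)=1 -> preserves
  Option B: v=39, gcd(1,39)=1 -> preserves
  Option C: v=45, gcd(1,45)=1 -> preserves
  Option D: v=16, gcd(1,16)=1 -> preserves
  Option E: v=54, gcd(1,54)=1 -> preserves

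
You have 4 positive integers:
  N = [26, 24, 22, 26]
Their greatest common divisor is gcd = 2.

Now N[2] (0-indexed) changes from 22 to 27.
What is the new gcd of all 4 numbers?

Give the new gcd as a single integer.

Numbers: [26, 24, 22, 26], gcd = 2
Change: index 2, 22 -> 27
gcd of the OTHER numbers (without index 2): gcd([26, 24, 26]) = 2
New gcd = gcd(g_others, new_val) = gcd(2, 27) = 1

Answer: 1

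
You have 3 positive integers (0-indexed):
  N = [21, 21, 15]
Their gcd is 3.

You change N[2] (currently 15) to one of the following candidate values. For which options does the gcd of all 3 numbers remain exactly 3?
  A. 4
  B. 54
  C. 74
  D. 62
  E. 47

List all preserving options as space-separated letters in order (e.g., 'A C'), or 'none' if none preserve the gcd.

Old gcd = 3; gcd of others (without N[2]) = 21
New gcd for candidate v: gcd(21, v). Preserves old gcd iff gcd(21, v) = 3.
  Option A: v=4, gcd(21,4)=1 -> changes
  Option B: v=54, gcd(21,54)=3 -> preserves
  Option C: v=74, gcd(21,74)=1 -> changes
  Option D: v=62, gcd(21,62)=1 -> changes
  Option E: v=47, gcd(21,47)=1 -> changes

Answer: B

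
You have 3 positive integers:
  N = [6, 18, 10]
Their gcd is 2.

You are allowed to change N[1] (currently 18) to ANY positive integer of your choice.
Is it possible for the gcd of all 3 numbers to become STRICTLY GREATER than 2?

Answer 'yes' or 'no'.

Answer: no

Derivation:
Current gcd = 2
gcd of all OTHER numbers (without N[1]=18): gcd([6, 10]) = 2
The new gcd after any change is gcd(2, new_value).
This can be at most 2.
Since 2 = old gcd 2, the gcd can only stay the same or decrease.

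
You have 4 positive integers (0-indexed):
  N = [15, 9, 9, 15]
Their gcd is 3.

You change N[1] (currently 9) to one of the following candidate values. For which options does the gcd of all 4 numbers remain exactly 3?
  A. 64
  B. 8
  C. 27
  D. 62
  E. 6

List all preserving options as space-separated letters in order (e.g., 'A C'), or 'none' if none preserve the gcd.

Answer: C E

Derivation:
Old gcd = 3; gcd of others (without N[1]) = 3
New gcd for candidate v: gcd(3, v). Preserves old gcd iff gcd(3, v) = 3.
  Option A: v=64, gcd(3,64)=1 -> changes
  Option B: v=8, gcd(3,8)=1 -> changes
  Option C: v=27, gcd(3,27)=3 -> preserves
  Option D: v=62, gcd(3,62)=1 -> changes
  Option E: v=6, gcd(3,6)=3 -> preserves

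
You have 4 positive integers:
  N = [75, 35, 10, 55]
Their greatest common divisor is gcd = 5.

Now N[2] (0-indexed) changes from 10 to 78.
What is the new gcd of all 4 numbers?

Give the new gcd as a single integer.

Numbers: [75, 35, 10, 55], gcd = 5
Change: index 2, 10 -> 78
gcd of the OTHER numbers (without index 2): gcd([75, 35, 55]) = 5
New gcd = gcd(g_others, new_val) = gcd(5, 78) = 1

Answer: 1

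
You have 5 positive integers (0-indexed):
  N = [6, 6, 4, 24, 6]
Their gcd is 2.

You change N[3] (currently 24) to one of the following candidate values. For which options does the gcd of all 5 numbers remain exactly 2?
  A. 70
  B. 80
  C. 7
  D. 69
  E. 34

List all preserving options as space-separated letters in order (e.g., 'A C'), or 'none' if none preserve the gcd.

Old gcd = 2; gcd of others (without N[3]) = 2
New gcd for candidate v: gcd(2, v). Preserves old gcd iff gcd(2, v) = 2.
  Option A: v=70, gcd(2,70)=2 -> preserves
  Option B: v=80, gcd(2,80)=2 -> preserves
  Option C: v=7, gcd(2,7)=1 -> changes
  Option D: v=69, gcd(2,69)=1 -> changes
  Option E: v=34, gcd(2,34)=2 -> preserves

Answer: A B E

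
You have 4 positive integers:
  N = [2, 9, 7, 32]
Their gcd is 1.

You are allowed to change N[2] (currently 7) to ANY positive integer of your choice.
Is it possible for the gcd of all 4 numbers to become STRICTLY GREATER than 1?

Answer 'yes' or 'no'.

Answer: no

Derivation:
Current gcd = 1
gcd of all OTHER numbers (without N[2]=7): gcd([2, 9, 32]) = 1
The new gcd after any change is gcd(1, new_value).
This can be at most 1.
Since 1 = old gcd 1, the gcd can only stay the same or decrease.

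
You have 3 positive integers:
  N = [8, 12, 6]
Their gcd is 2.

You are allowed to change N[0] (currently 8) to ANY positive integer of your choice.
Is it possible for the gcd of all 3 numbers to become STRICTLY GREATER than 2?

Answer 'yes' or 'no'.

Answer: yes

Derivation:
Current gcd = 2
gcd of all OTHER numbers (without N[0]=8): gcd([12, 6]) = 6
The new gcd after any change is gcd(6, new_value).
This can be at most 6.
Since 6 > old gcd 2, the gcd CAN increase (e.g., set N[0] = 6).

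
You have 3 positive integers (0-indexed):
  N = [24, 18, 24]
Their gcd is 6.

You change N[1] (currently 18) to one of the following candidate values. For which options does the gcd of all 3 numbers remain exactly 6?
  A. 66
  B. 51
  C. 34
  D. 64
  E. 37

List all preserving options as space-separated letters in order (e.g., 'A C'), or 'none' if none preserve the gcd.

Answer: A

Derivation:
Old gcd = 6; gcd of others (without N[1]) = 24
New gcd for candidate v: gcd(24, v). Preserves old gcd iff gcd(24, v) = 6.
  Option A: v=66, gcd(24,66)=6 -> preserves
  Option B: v=51, gcd(24,51)=3 -> changes
  Option C: v=34, gcd(24,34)=2 -> changes
  Option D: v=64, gcd(24,64)=8 -> changes
  Option E: v=37, gcd(24,37)=1 -> changes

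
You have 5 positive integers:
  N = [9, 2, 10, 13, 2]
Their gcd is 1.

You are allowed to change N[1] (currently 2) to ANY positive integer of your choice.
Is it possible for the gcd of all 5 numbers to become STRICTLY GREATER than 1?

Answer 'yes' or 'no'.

Answer: no

Derivation:
Current gcd = 1
gcd of all OTHER numbers (without N[1]=2): gcd([9, 10, 13, 2]) = 1
The new gcd after any change is gcd(1, new_value).
This can be at most 1.
Since 1 = old gcd 1, the gcd can only stay the same or decrease.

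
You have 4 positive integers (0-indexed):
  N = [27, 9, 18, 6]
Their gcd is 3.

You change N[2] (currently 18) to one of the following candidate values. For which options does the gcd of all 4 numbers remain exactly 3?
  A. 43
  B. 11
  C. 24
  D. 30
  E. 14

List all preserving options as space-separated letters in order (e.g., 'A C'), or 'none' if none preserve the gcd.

Answer: C D

Derivation:
Old gcd = 3; gcd of others (without N[2]) = 3
New gcd for candidate v: gcd(3, v). Preserves old gcd iff gcd(3, v) = 3.
  Option A: v=43, gcd(3,43)=1 -> changes
  Option B: v=11, gcd(3,11)=1 -> changes
  Option C: v=24, gcd(3,24)=3 -> preserves
  Option D: v=30, gcd(3,30)=3 -> preserves
  Option E: v=14, gcd(3,14)=1 -> changes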